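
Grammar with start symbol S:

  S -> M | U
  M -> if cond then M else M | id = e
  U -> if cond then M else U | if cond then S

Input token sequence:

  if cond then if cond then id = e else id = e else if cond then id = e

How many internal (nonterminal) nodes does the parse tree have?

8

[S [U if cond then [M if cond then [M id = e] else [M id = e]] else [U if cond then [S [M id = e]]]]]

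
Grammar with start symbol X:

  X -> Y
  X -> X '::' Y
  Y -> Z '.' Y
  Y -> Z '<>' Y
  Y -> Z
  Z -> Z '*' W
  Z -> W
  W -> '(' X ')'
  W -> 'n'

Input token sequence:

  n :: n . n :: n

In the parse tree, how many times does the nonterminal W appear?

[X [X [X [Y [Z [W n]]]] :: [Y [Z [W n]] . [Y [Z [W n]]]]] :: [Y [Z [W n]]]]

4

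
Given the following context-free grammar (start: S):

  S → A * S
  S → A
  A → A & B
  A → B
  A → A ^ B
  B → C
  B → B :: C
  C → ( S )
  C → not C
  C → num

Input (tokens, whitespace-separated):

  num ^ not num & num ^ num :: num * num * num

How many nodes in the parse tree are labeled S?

3

[S [A [A [A [A [B [C num]]] ^ [B [C not [C num]]]] & [B [C num]]] ^ [B [B [C num]] :: [C num]]] * [S [A [B [C num]]] * [S [A [B [C num]]]]]]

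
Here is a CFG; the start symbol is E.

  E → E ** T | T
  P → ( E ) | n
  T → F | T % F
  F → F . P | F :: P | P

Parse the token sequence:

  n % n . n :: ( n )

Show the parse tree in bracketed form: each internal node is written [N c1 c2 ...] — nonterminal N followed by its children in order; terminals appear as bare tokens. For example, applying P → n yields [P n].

E
T
T % F
F % F
P % F
n % F
n % F :: P
n % F . P :: P
n % P . P :: P
n % n . P :: P
n % n . n :: P
n % n . n :: ( E )
n % n . n :: ( T )
n % n . n :: ( F )
n % n . n :: ( P )
n % n . n :: ( n )

[E [T [T [F [P n]]] % [F [F [F [P n]] . [P n]] :: [P ( [E [T [F [P n]]]] )]]]]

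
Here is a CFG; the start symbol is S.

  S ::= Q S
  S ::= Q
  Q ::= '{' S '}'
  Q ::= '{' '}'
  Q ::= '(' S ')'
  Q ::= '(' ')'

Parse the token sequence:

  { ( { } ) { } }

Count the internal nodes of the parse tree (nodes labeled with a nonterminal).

8

[S [Q { [S [Q ( [S [Q { }]] )] [S [Q { }]]] }]]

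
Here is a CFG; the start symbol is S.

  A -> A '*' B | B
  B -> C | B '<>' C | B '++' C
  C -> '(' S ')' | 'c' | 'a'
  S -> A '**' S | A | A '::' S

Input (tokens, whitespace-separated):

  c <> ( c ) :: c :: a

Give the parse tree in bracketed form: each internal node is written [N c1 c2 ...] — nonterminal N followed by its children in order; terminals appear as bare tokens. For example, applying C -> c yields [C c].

S
A :: S
B :: S
B <> C :: S
C <> C :: S
c <> C :: S
c <> ( S ) :: S
c <> ( A ) :: S
c <> ( B ) :: S
c <> ( C ) :: S
c <> ( c ) :: S
c <> ( c ) :: A :: S
c <> ( c ) :: B :: S
c <> ( c ) :: C :: S
c <> ( c ) :: c :: S
c <> ( c ) :: c :: A
c <> ( c ) :: c :: B
c <> ( c ) :: c :: C
c <> ( c ) :: c :: a

[S [A [B [B [C c]] <> [C ( [S [A [B [C c]]]] )]]] :: [S [A [B [C c]]] :: [S [A [B [C a]]]]]]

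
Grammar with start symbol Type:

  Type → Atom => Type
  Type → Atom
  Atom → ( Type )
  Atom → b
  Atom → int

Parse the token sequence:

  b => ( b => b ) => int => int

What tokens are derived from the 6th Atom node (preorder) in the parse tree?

[Type [Atom b] => [Type [Atom ( [Type [Atom b] => [Type [Atom b]]] )] => [Type [Atom int] => [Type [Atom int]]]]]

int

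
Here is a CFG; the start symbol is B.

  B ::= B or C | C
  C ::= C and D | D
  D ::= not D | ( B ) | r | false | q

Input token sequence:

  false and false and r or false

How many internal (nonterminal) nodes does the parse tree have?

[B [B [C [C [C [D false]] and [D false]] and [D r]]] or [C [D false]]]

10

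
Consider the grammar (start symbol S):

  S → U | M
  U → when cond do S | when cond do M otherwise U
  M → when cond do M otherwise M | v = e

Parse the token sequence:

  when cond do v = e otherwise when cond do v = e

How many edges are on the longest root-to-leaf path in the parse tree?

5

[S [U when cond do [M v = e] otherwise [U when cond do [S [M v = e]]]]]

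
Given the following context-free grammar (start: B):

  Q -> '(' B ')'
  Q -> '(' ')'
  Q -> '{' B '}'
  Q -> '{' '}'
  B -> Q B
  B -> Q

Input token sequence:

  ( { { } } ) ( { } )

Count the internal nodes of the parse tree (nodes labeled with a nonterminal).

10

[B [Q ( [B [Q { [B [Q { }]] }]] )] [B [Q ( [B [Q { }]] )]]]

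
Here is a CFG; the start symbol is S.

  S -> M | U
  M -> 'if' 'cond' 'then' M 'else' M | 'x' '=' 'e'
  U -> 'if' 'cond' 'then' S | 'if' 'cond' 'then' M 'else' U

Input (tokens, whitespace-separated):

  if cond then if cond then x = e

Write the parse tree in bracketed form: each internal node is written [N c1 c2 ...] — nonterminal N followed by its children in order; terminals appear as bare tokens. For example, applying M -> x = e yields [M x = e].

S
U
if cond then S
if cond then U
if cond then if cond then S
if cond then if cond then M
if cond then if cond then x = e

[S [U if cond then [S [U if cond then [S [M x = e]]]]]]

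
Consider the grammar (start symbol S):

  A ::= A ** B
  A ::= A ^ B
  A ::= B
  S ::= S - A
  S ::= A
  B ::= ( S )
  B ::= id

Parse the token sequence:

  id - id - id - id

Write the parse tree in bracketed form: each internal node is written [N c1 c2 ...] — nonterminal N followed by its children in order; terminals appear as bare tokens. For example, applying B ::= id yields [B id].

[S [S [S [S [A [B id]]] - [A [B id]]] - [A [B id]]] - [A [B id]]]

S
S - A
S - A - A
S - A - A - A
A - A - A - A
B - A - A - A
id - A - A - A
id - B - A - A
id - id - A - A
id - id - B - A
id - id - id - A
id - id - id - B
id - id - id - id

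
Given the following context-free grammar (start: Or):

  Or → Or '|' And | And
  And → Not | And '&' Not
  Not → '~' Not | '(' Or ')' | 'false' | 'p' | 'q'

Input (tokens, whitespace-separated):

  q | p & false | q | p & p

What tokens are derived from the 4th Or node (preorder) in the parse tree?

[Or [Or [Or [Or [And [Not q]]] | [And [And [Not p]] & [Not false]]] | [And [Not q]]] | [And [And [Not p]] & [Not p]]]

q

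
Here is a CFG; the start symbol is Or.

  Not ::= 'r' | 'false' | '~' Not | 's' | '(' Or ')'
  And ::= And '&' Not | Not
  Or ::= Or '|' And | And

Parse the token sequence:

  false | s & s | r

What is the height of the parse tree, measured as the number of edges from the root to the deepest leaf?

[Or [Or [Or [And [Not false]]] | [And [And [Not s]] & [Not s]]] | [And [Not r]]]

5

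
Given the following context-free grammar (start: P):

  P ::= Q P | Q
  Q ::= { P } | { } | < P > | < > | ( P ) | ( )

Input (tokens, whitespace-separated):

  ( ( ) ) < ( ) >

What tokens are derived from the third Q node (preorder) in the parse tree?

[P [Q ( [P [Q ( )]] )] [P [Q < [P [Q ( )]] >]]]

< ( ) >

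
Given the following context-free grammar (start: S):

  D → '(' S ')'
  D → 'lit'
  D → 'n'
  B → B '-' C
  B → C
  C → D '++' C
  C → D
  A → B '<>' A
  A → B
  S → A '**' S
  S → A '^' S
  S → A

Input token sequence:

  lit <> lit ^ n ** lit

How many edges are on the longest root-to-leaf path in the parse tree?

[S [A [B [C [D lit]]] <> [A [B [C [D lit]]]]] ^ [S [A [B [C [D n]]]] ** [S [A [B [C [D lit]]]]]]]

7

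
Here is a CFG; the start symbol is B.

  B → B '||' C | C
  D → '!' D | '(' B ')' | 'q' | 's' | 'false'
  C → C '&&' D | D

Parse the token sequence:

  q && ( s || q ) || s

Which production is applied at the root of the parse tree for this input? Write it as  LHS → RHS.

B → B '||' C

[B [B [C [C [D q]] && [D ( [B [B [C [D s]]] || [C [D q]]] )]]] || [C [D s]]]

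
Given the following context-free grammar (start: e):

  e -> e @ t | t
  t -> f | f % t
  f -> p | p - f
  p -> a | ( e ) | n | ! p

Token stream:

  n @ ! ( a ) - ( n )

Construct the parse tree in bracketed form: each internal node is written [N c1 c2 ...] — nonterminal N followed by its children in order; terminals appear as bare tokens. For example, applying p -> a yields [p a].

e
e @ t
t @ t
f @ t
p @ t
n @ t
n @ f
n @ p - f
n @ ! p - f
n @ ! ( e ) - f
n @ ! ( t ) - f
n @ ! ( f ) - f
n @ ! ( p ) - f
n @ ! ( a ) - f
n @ ! ( a ) - p
n @ ! ( a ) - ( e )
n @ ! ( a ) - ( t )
n @ ! ( a ) - ( f )
n @ ! ( a ) - ( p )
n @ ! ( a ) - ( n )

[e [e [t [f [p n]]]] @ [t [f [p ! [p ( [e [t [f [p a]]]] )]] - [f [p ( [e [t [f [p n]]]] )]]]]]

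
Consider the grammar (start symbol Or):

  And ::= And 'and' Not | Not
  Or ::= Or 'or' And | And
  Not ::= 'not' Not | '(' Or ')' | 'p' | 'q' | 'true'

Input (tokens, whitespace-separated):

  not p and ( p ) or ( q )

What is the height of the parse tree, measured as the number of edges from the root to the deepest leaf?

7

[Or [Or [And [And [Not not [Not p]]] and [Not ( [Or [And [Not p]]] )]]] or [And [Not ( [Or [And [Not q]]] )]]]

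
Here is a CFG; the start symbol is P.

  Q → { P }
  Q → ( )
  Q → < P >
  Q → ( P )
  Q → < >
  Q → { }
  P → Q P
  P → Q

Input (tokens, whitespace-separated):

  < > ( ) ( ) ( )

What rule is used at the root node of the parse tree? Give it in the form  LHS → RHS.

P → Q P

[P [Q < >] [P [Q ( )] [P [Q ( )] [P [Q ( )]]]]]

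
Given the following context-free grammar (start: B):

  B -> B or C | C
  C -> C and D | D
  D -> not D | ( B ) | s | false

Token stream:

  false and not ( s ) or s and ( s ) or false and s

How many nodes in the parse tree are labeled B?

[B [B [B [C [C [D false]] and [D not [D ( [B [C [D s]]] )]]]] or [C [C [D s]] and [D ( [B [C [D s]]] )]]] or [C [C [D false]] and [D s]]]

5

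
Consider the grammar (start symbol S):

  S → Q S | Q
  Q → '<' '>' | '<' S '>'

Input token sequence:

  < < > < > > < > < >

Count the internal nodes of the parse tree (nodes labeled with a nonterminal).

[S [Q < [S [Q < >] [S [Q < >]]] >] [S [Q < >] [S [Q < >]]]]

10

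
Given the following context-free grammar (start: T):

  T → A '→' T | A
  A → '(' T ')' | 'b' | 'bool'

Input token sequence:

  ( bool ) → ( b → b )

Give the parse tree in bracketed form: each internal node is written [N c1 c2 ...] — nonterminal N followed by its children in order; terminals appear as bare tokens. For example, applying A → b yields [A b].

[T [A ( [T [A bool]] )] → [T [A ( [T [A b] → [T [A b]]] )]]]

T
A → T
( T ) → T
( A ) → T
( bool ) → T
( bool ) → A
( bool ) → ( T )
( bool ) → ( A → T )
( bool ) → ( b → T )
( bool ) → ( b → A )
( bool ) → ( b → b )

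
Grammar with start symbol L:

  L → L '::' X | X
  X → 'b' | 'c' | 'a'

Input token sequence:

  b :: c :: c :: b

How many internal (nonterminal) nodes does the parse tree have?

8

[L [L [L [L [X b]] :: [X c]] :: [X c]] :: [X b]]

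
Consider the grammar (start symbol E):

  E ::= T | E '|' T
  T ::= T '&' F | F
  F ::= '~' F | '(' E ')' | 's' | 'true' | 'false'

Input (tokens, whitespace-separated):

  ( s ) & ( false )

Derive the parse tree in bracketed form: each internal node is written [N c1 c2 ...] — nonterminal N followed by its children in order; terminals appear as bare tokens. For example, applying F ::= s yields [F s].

[E [T [T [F ( [E [T [F s]]] )]] & [F ( [E [T [F false]]] )]]]

E
T
T & F
F & F
( E ) & F
( T ) & F
( F ) & F
( s ) & F
( s ) & ( E )
( s ) & ( T )
( s ) & ( F )
( s ) & ( false )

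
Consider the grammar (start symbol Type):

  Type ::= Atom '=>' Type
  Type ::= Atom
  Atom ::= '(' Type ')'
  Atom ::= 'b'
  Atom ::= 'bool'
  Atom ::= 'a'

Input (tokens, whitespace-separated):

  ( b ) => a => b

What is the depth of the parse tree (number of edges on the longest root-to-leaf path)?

[Type [Atom ( [Type [Atom b]] )] => [Type [Atom a] => [Type [Atom b]]]]

4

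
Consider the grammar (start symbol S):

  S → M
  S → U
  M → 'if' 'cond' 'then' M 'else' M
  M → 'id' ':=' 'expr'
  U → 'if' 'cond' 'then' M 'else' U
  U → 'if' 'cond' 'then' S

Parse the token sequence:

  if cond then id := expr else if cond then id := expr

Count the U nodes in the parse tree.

2

[S [U if cond then [M id := expr] else [U if cond then [S [M id := expr]]]]]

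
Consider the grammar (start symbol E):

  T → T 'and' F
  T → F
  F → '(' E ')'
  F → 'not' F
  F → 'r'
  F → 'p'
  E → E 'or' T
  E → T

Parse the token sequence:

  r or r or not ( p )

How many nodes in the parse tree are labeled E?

4

[E [E [E [T [F r]]] or [T [F r]]] or [T [F not [F ( [E [T [F p]]] )]]]]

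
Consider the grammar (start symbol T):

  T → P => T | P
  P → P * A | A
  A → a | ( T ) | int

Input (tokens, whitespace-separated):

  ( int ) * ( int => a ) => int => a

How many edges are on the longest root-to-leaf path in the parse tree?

7

[T [P [P [A ( [T [P [A int]]] )]] * [A ( [T [P [A int]] => [T [P [A a]]]] )]] => [T [P [A int]] => [T [P [A a]]]]]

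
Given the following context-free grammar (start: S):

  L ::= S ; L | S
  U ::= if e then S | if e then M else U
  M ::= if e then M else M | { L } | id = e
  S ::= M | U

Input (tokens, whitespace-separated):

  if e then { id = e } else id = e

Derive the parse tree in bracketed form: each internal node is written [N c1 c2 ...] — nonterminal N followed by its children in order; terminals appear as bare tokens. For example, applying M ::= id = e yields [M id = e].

S
M
if e then M else M
if e then { L } else M
if e then { S } else M
if e then { M } else M
if e then { id = e } else M
if e then { id = e } else id = e

[S [M if e then [M { [L [S [M id = e]]] }] else [M id = e]]]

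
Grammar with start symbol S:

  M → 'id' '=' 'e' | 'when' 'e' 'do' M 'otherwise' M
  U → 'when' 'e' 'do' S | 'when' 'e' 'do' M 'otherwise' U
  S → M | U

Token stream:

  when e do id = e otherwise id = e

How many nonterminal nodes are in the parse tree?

4

[S [M when e do [M id = e] otherwise [M id = e]]]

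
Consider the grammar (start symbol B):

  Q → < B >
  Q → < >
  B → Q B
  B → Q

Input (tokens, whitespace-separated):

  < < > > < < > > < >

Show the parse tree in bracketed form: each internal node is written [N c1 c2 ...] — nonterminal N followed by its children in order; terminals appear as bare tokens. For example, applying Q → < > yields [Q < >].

[B [Q < [B [Q < >]] >] [B [Q < [B [Q < >]] >] [B [Q < >]]]]

B
Q B
< B > B
< Q > B
< < > > B
< < > > Q B
< < > > < B > B
< < > > < Q > B
< < > > < < > > B
< < > > < < > > Q
< < > > < < > > < >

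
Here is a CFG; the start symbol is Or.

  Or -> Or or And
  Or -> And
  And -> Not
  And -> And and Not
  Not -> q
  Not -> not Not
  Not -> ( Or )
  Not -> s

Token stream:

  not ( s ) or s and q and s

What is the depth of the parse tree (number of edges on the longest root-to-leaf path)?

[Or [Or [And [Not not [Not ( [Or [And [Not s]]] )]]]] or [And [And [And [Not s]] and [Not q]] and [Not s]]]

8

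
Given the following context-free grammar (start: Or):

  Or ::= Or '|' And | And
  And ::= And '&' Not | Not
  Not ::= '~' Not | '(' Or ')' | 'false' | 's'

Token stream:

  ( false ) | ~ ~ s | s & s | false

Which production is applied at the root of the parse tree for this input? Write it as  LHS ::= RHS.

[Or [Or [Or [Or [And [Not ( [Or [And [Not false]]] )]]] | [And [Not ~ [Not ~ [Not s]]]]] | [And [And [Not s]] & [Not s]]] | [And [Not false]]]

Or ::= Or '|' And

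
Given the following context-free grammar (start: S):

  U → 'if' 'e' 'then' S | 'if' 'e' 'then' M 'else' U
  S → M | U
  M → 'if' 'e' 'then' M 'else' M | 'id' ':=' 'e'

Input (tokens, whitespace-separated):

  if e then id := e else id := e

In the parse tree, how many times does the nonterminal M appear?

3

[S [M if e then [M id := e] else [M id := e]]]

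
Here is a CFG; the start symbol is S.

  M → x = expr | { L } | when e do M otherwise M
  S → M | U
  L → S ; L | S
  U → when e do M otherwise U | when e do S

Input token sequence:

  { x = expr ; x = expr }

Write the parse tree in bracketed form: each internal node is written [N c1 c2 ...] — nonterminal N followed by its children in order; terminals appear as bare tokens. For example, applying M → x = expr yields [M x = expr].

[S [M { [L [S [M x = expr]] ; [L [S [M x = expr]]]] }]]

S
M
{ L }
{ S ; L }
{ M ; L }
{ x = expr ; L }
{ x = expr ; S }
{ x = expr ; M }
{ x = expr ; x = expr }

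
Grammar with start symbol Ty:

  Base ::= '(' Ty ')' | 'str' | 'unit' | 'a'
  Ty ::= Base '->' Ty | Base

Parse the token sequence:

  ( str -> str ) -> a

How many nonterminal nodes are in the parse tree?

[Ty [Base ( [Ty [Base str] -> [Ty [Base str]]] )] -> [Ty [Base a]]]

8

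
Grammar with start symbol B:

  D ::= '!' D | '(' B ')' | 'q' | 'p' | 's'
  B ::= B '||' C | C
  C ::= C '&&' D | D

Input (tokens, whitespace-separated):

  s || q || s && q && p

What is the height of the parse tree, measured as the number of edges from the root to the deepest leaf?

5

[B [B [B [C [D s]]] || [C [D q]]] || [C [C [C [D s]] && [D q]] && [D p]]]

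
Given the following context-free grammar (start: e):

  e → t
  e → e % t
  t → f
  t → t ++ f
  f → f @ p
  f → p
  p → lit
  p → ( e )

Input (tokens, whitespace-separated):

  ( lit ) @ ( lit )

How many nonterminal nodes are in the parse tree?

[e [t [f [f [p ( [e [t [f [p lit]]]] )]] @ [p ( [e [t [f [p lit]]]] )]]]]

14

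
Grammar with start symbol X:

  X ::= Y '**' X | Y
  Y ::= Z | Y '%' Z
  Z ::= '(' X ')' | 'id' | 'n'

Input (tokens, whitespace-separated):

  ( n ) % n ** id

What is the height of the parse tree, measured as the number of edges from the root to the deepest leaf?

[X [Y [Y [Z ( [X [Y [Z n]]] )]] % [Z n]] ** [X [Y [Z id]]]]

7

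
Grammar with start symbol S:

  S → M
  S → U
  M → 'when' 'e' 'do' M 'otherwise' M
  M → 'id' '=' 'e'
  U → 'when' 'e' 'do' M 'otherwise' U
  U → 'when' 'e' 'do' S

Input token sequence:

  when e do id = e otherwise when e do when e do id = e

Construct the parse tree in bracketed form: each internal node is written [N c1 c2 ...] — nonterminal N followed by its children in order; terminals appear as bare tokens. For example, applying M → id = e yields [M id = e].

S
U
when e do M otherwise U
when e do id = e otherwise U
when e do id = e otherwise when e do S
when e do id = e otherwise when e do U
when e do id = e otherwise when e do when e do S
when e do id = e otherwise when e do when e do M
when e do id = e otherwise when e do when e do id = e

[S [U when e do [M id = e] otherwise [U when e do [S [U when e do [S [M id = e]]]]]]]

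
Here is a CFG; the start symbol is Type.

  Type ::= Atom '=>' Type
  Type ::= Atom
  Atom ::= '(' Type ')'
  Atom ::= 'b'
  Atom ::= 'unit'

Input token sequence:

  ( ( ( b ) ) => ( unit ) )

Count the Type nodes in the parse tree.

[Type [Atom ( [Type [Atom ( [Type [Atom ( [Type [Atom b]] )]] )] => [Type [Atom ( [Type [Atom unit]] )]]] )]]

6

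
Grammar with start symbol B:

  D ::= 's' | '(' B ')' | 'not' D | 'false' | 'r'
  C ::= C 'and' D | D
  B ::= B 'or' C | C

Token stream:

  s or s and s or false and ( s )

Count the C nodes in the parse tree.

[B [B [B [C [D s]]] or [C [C [D s]] and [D s]]] or [C [C [D false]] and [D ( [B [C [D s]]] )]]]

6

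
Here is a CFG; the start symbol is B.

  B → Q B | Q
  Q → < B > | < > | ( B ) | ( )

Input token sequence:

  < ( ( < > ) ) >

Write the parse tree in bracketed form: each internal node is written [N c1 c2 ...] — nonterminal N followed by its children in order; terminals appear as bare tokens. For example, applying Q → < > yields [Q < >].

[B [Q < [B [Q ( [B [Q ( [B [Q < >]] )]] )]] >]]

B
Q
< B >
< Q >
< ( B ) >
< ( Q ) >
< ( ( B ) ) >
< ( ( Q ) ) >
< ( ( < > ) ) >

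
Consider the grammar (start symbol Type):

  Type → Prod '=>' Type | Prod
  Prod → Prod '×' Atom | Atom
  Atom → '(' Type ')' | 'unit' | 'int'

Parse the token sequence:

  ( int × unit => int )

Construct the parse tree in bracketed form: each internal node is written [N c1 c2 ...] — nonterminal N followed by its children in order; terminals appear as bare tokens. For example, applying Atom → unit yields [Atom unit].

Type
Prod
Atom
( Type )
( Prod => Type )
( Prod × Atom => Type )
( Atom × Atom => Type )
( int × Atom => Type )
( int × unit => Type )
( int × unit => Prod )
( int × unit => Atom )
( int × unit => int )

[Type [Prod [Atom ( [Type [Prod [Prod [Atom int]] × [Atom unit]] => [Type [Prod [Atom int]]]] )]]]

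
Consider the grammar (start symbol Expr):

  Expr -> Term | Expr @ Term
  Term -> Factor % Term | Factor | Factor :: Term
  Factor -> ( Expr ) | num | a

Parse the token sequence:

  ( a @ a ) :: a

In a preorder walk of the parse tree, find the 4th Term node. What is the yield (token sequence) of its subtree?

[Expr [Term [Factor ( [Expr [Expr [Term [Factor a]]] @ [Term [Factor a]]] )] :: [Term [Factor a]]]]

a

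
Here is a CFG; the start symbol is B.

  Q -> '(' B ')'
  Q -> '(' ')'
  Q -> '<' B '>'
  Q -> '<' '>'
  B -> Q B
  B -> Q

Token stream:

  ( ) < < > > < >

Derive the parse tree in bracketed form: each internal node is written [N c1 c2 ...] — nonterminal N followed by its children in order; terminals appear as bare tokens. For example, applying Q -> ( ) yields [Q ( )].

[B [Q ( )] [B [Q < [B [Q < >]] >] [B [Q < >]]]]

B
Q B
( ) B
( ) Q B
( ) < B > B
( ) < Q > B
( ) < < > > B
( ) < < > > Q
( ) < < > > < >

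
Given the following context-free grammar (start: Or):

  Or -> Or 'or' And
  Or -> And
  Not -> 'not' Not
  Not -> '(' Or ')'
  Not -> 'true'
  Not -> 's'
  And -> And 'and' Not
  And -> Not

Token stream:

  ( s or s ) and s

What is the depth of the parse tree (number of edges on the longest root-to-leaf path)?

[Or [And [And [Not ( [Or [Or [And [Not s]]] or [And [Not s]]] )]] and [Not s]]]

8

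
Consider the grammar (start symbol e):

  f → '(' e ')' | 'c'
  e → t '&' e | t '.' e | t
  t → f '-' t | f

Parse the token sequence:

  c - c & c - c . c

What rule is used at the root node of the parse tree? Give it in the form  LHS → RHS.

[e [t [f c] - [t [f c]]] & [e [t [f c] - [t [f c]]] . [e [t [f c]]]]]

e → t '&' e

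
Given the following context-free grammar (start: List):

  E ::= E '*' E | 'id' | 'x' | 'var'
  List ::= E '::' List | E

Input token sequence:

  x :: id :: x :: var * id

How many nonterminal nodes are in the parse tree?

[List [E x] :: [List [E id] :: [List [E x] :: [List [E [E var] * [E id]]]]]]

10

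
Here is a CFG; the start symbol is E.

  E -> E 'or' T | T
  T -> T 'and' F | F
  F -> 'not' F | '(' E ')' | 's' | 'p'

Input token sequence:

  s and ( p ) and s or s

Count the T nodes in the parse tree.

5

[E [E [T [T [T [F s]] and [F ( [E [T [F p]]] )]] and [F s]]] or [T [F s]]]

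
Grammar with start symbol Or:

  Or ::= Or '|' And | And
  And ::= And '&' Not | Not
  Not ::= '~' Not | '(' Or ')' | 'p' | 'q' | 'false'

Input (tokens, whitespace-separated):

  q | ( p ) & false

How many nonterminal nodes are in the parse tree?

[Or [Or [And [Not q]]] | [And [And [Not ( [Or [And [Not p]]] )]] & [Not false]]]

11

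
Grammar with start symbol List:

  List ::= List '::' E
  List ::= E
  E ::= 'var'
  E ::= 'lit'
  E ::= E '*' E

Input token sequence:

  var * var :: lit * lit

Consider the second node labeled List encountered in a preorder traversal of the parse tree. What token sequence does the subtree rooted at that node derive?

[List [List [E [E var] * [E var]]] :: [E [E lit] * [E lit]]]

var * var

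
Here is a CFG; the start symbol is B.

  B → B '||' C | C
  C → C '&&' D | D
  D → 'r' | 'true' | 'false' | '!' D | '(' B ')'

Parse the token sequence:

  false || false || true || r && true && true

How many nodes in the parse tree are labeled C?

[B [B [B [B [C [D false]]] || [C [D false]]] || [C [D true]]] || [C [C [C [D r]] && [D true]] && [D true]]]

6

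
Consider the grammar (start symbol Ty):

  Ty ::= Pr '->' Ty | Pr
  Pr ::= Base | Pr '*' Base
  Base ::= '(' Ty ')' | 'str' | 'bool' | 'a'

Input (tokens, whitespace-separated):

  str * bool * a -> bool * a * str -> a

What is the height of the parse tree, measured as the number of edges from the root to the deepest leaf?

6

[Ty [Pr [Pr [Pr [Base str]] * [Base bool]] * [Base a]] -> [Ty [Pr [Pr [Pr [Base bool]] * [Base a]] * [Base str]] -> [Ty [Pr [Base a]]]]]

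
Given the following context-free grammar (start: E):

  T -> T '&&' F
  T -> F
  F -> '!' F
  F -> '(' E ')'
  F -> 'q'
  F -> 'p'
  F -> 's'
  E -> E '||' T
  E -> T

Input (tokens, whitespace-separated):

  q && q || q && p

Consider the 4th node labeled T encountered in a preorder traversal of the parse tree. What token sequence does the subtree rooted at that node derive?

q

[E [E [T [T [F q]] && [F q]]] || [T [T [F q]] && [F p]]]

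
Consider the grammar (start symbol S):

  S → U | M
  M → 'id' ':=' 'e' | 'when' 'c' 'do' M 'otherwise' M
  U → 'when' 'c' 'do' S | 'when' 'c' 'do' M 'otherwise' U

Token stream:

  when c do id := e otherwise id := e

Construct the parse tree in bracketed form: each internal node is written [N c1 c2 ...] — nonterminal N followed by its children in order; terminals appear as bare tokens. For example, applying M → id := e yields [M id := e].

[S [M when c do [M id := e] otherwise [M id := e]]]

S
M
when c do M otherwise M
when c do id := e otherwise M
when c do id := e otherwise id := e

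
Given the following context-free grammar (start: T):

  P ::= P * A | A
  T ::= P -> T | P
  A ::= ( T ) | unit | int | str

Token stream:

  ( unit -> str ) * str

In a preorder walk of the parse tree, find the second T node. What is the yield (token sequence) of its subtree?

unit -> str

[T [P [P [A ( [T [P [A unit]] -> [T [P [A str]]]] )]] * [A str]]]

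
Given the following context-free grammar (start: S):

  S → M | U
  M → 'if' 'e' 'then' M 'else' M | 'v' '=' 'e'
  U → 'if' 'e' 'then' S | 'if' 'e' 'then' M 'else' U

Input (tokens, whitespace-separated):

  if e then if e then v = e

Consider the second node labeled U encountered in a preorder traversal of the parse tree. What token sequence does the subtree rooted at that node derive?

if e then v = e

[S [U if e then [S [U if e then [S [M v = e]]]]]]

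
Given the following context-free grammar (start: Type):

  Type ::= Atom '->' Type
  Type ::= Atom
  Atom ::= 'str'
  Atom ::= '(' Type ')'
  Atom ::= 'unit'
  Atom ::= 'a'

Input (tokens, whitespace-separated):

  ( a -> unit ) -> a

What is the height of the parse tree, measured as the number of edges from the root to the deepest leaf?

5

[Type [Atom ( [Type [Atom a] -> [Type [Atom unit]]] )] -> [Type [Atom a]]]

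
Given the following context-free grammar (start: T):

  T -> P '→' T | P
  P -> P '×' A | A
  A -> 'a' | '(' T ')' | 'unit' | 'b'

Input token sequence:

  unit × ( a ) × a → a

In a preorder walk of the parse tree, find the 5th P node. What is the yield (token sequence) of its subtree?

a

[T [P [P [P [A unit]] × [A ( [T [P [A a]]] )]] × [A a]] → [T [P [A a]]]]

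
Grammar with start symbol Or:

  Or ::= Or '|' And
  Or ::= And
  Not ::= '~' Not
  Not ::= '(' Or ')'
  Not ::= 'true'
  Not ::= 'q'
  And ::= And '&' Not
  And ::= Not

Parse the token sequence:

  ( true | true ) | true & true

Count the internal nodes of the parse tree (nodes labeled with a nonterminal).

[Or [Or [And [Not ( [Or [Or [And [Not true]]] | [And [Not true]]] )]]] | [And [And [Not true]] & [Not true]]]

14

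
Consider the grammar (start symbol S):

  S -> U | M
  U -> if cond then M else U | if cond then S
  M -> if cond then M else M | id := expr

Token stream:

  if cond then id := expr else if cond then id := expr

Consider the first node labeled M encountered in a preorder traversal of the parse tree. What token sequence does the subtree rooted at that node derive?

[S [U if cond then [M id := expr] else [U if cond then [S [M id := expr]]]]]

id := expr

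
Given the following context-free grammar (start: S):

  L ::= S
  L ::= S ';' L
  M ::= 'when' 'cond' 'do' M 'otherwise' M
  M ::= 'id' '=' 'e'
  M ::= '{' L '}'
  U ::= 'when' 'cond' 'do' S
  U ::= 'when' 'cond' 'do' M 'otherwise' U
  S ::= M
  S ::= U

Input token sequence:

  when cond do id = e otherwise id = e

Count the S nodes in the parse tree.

1

[S [M when cond do [M id = e] otherwise [M id = e]]]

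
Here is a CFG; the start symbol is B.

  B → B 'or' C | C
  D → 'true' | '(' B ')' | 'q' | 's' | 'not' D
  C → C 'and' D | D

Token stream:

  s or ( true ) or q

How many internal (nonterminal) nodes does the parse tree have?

12

[B [B [B [C [D s]]] or [C [D ( [B [C [D true]]] )]]] or [C [D q]]]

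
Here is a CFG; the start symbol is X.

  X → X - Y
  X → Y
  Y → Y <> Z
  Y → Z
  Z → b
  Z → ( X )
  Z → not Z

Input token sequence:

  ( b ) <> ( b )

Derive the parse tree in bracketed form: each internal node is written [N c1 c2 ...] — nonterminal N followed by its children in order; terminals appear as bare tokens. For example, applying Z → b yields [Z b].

[X [Y [Y [Z ( [X [Y [Z b]]] )]] <> [Z ( [X [Y [Z b]]] )]]]

X
Y
Y <> Z
Z <> Z
( X ) <> Z
( Y ) <> Z
( Z ) <> Z
( b ) <> Z
( b ) <> ( X )
( b ) <> ( Y )
( b ) <> ( Z )
( b ) <> ( b )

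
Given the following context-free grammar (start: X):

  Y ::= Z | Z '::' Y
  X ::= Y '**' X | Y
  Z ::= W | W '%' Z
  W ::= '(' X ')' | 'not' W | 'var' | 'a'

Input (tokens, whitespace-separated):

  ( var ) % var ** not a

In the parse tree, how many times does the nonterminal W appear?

[X [Y [Z [W ( [X [Y [Z [W var]]]] )] % [Z [W var]]]] ** [X [Y [Z [W not [W a]]]]]]

5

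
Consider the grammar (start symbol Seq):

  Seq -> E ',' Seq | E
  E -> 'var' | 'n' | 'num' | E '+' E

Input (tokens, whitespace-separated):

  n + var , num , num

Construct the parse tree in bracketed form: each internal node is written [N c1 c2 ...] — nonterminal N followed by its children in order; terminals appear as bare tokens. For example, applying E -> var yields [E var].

[Seq [E [E n] + [E var]] , [Seq [E num] , [Seq [E num]]]]

Seq
E , Seq
E + E , Seq
n + E , Seq
n + var , Seq
n + var , E , Seq
n + var , num , Seq
n + var , num , E
n + var , num , num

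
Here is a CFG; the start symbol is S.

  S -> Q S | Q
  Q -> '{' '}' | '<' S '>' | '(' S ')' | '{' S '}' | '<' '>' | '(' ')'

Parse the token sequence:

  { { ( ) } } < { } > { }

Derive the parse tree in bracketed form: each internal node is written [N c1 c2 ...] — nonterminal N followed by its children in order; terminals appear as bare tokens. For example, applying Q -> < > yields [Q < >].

[S [Q { [S [Q { [S [Q ( )]] }]] }] [S [Q < [S [Q { }]] >] [S [Q { }]]]]

S
Q S
{ S } S
{ Q } S
{ { S } } S
{ { Q } } S
{ { ( ) } } S
{ { ( ) } } Q S
{ { ( ) } } < S > S
{ { ( ) } } < Q > S
{ { ( ) } } < { } > S
{ { ( ) } } < { } > Q
{ { ( ) } } < { } > { }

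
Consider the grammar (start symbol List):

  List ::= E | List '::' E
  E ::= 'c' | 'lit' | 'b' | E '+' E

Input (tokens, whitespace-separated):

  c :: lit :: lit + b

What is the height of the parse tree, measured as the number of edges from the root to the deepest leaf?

4

[List [List [List [E c]] :: [E lit]] :: [E [E lit] + [E b]]]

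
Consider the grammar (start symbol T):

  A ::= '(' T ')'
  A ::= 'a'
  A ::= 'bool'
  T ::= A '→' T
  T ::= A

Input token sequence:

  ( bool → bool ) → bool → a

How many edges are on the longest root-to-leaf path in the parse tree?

5

[T [A ( [T [A bool] → [T [A bool]]] )] → [T [A bool] → [T [A a]]]]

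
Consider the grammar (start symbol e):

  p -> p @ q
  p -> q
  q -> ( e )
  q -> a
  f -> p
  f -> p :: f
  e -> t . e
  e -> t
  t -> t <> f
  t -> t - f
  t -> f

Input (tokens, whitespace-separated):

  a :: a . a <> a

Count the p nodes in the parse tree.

4

[e [t [f [p [q a]] :: [f [p [q a]]]]] . [e [t [t [f [p [q a]]]] <> [f [p [q a]]]]]]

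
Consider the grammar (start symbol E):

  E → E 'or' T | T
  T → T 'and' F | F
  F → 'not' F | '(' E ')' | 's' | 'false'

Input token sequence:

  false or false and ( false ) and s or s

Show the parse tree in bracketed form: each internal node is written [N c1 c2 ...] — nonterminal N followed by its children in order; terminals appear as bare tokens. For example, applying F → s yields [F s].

E
E or T
E or T or T
T or T or T
F or T or T
false or T or T
false or T and F or T
false or T and F and F or T
false or F and F and F or T
false or false and F and F or T
false or false and ( E ) and F or T
false or false and ( T ) and F or T
false or false and ( F ) and F or T
false or false and ( false ) and F or T
false or false and ( false ) and s or T
false or false and ( false ) and s or F
false or false and ( false ) and s or s

[E [E [E [T [F false]]] or [T [T [T [F false]] and [F ( [E [T [F false]]] )]] and [F s]]] or [T [F s]]]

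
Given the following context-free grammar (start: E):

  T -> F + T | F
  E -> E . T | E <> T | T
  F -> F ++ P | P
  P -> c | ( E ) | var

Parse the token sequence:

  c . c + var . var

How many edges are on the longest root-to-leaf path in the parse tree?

6

[E [E [E [T [F [P c]]]] . [T [F [P c]] + [T [F [P var]]]]] . [T [F [P var]]]]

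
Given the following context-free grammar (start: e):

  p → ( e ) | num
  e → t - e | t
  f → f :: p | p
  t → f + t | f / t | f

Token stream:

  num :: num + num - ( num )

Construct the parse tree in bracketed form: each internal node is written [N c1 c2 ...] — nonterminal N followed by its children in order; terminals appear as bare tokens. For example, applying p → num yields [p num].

e
t - e
f + t - e
f :: p + t - e
p :: p + t - e
num :: p + t - e
num :: num + t - e
num :: num + f - e
num :: num + p - e
num :: num + num - e
num :: num + num - t
num :: num + num - f
num :: num + num - p
num :: num + num - ( e )
num :: num + num - ( t )
num :: num + num - ( f )
num :: num + num - ( p )
num :: num + num - ( num )

[e [t [f [f [p num]] :: [p num]] + [t [f [p num]]]] - [e [t [f [p ( [e [t [f [p num]]]] )]]]]]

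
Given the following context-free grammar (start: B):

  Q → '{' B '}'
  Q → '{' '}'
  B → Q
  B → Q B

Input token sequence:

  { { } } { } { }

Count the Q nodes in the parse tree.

[B [Q { [B [Q { }]] }] [B [Q { }] [B [Q { }]]]]

4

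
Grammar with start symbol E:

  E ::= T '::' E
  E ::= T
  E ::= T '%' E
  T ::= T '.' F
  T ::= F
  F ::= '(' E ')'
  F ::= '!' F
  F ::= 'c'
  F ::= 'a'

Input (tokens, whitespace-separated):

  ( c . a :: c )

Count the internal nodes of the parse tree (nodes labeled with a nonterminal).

[E [T [F ( [E [T [T [F c]] . [F a]] :: [E [T [F c]]]] )]]]

11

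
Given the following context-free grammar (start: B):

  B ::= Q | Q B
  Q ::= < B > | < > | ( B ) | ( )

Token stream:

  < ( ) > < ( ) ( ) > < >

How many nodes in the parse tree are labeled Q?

6

[B [Q < [B [Q ( )]] >] [B [Q < [B [Q ( )] [B [Q ( )]]] >] [B [Q < >]]]]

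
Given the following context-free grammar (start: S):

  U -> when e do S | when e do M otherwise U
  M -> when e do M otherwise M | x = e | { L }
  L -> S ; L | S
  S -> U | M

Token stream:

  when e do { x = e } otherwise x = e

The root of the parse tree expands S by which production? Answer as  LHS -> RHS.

S -> M

[S [M when e do [M { [L [S [M x = e]]] }] otherwise [M x = e]]]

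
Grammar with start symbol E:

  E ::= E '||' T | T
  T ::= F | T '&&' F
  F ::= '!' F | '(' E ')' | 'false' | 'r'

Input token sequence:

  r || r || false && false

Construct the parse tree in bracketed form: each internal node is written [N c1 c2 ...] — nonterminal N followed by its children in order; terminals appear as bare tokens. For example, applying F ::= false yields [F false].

E
E || T
E || T || T
T || T || T
F || T || T
r || T || T
r || F || T
r || r || T
r || r || T && F
r || r || F && F
r || r || false && F
r || r || false && false

[E [E [E [T [F r]]] || [T [F r]]] || [T [T [F false]] && [F false]]]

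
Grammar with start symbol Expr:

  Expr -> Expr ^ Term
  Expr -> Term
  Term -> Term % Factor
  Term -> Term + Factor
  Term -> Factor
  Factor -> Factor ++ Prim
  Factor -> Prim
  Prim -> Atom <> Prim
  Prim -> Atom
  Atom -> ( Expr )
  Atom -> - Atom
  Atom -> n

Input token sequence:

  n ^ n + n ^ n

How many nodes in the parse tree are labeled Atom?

4

[Expr [Expr [Expr [Term [Factor [Prim [Atom n]]]]] ^ [Term [Term [Factor [Prim [Atom n]]]] + [Factor [Prim [Atom n]]]]] ^ [Term [Factor [Prim [Atom n]]]]]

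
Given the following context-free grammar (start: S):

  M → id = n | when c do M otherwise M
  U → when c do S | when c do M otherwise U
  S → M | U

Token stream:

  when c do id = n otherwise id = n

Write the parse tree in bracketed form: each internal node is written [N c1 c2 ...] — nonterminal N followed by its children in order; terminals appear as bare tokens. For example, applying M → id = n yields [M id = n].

S
M
when c do M otherwise M
when c do id = n otherwise M
when c do id = n otherwise id = n

[S [M when c do [M id = n] otherwise [M id = n]]]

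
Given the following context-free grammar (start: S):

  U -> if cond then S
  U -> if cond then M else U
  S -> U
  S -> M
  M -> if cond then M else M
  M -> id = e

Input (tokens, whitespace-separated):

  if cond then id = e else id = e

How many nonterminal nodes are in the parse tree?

[S [M if cond then [M id = e] else [M id = e]]]

4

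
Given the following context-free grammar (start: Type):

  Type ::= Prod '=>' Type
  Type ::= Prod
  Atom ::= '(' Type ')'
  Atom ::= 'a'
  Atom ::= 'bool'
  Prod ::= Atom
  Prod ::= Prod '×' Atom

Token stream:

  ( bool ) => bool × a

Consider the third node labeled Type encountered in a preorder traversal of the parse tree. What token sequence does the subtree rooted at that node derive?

bool × a

[Type [Prod [Atom ( [Type [Prod [Atom bool]]] )]] => [Type [Prod [Prod [Atom bool]] × [Atom a]]]]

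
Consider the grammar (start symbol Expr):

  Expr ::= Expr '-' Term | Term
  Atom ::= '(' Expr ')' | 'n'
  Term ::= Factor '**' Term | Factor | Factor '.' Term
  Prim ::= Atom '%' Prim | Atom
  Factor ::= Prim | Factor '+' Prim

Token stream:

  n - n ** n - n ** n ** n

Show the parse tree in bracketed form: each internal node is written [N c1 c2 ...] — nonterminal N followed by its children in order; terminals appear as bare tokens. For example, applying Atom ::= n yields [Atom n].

[Expr [Expr [Expr [Term [Factor [Prim [Atom n]]]]] - [Term [Factor [Prim [Atom n]]] ** [Term [Factor [Prim [Atom n]]]]]] - [Term [Factor [Prim [Atom n]]] ** [Term [Factor [Prim [Atom n]]] ** [Term [Factor [Prim [Atom n]]]]]]]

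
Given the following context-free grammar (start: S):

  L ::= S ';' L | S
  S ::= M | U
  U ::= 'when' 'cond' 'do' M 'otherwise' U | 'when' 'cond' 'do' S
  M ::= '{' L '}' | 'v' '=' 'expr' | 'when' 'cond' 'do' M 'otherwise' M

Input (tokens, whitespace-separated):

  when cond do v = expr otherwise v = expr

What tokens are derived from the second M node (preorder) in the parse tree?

v = expr

[S [M when cond do [M v = expr] otherwise [M v = expr]]]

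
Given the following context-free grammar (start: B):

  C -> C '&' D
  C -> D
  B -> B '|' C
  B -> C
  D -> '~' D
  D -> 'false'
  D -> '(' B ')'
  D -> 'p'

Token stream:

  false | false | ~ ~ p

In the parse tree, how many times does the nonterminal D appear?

5

[B [B [B [C [D false]]] | [C [D false]]] | [C [D ~ [D ~ [D p]]]]]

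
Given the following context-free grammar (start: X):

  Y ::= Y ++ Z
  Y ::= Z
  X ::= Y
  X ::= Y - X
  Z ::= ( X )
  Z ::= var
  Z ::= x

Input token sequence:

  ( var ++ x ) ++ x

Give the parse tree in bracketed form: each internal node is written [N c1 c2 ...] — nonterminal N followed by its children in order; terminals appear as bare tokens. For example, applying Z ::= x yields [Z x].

[X [Y [Y [Z ( [X [Y [Y [Z var]] ++ [Z x]]] )]] ++ [Z x]]]

X
Y
Y ++ Z
Z ++ Z
( X ) ++ Z
( Y ) ++ Z
( Y ++ Z ) ++ Z
( Z ++ Z ) ++ Z
( var ++ Z ) ++ Z
( var ++ x ) ++ Z
( var ++ x ) ++ x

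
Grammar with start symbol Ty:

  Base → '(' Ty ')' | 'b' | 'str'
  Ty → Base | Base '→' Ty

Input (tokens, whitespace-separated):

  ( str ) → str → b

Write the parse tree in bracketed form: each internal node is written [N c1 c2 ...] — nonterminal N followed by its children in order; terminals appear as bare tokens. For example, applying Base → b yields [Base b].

[Ty [Base ( [Ty [Base str]] )] → [Ty [Base str] → [Ty [Base b]]]]

Ty
Base → Ty
( Ty ) → Ty
( Base ) → Ty
( str ) → Ty
( str ) → Base → Ty
( str ) → str → Ty
( str ) → str → Base
( str ) → str → b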